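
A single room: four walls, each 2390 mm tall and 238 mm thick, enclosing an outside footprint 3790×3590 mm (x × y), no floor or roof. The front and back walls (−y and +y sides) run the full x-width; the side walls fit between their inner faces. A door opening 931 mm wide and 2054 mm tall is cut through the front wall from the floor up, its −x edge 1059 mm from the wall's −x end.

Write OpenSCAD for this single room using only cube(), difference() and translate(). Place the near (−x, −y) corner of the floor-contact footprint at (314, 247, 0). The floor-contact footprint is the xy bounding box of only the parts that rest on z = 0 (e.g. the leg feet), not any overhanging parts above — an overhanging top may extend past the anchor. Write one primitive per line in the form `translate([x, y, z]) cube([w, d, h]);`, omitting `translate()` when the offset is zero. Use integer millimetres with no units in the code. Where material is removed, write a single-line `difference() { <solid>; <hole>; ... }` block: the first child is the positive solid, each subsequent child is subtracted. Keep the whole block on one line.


difference() { translate([314, 247, 0]) cube([3790, 238, 2390]); translate([1373, 247, 0]) cube([931, 238, 2054]); }
translate([314, 3599, 0]) cube([3790, 238, 2390]);
translate([314, 485, 0]) cube([238, 3114, 2390]);
translate([3866, 485, 0]) cube([238, 3114, 2390]);


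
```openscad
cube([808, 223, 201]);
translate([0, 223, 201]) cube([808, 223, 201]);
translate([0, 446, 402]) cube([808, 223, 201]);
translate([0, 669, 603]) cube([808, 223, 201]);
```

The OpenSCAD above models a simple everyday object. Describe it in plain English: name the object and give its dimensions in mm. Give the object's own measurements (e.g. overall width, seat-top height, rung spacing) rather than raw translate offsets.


A straight staircase of 4 solid steps. Each step is 808 mm wide (x), 223 mm deep (y, the going) and 201 mm tall (the rise). The first step rests on the floor; each subsequent step sits one going further in +y and one rise higher in +z, directly behind and above the previous step with no overlap.


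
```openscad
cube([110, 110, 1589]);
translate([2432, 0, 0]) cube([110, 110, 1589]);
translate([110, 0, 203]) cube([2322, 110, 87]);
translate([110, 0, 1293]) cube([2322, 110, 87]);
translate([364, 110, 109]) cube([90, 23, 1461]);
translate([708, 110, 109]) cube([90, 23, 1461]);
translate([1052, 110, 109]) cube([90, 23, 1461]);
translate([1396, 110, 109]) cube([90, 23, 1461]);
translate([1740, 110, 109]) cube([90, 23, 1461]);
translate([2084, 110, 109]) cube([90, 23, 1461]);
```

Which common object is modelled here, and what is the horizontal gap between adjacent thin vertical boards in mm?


A fence section. The picket gap is 254 mm.

Two posts, two rails, 6 pickets — a fence section. Span 2322 mm holds 6 pickets of 90 mm with 7 equal gaps: ⌊(2322 − 6·90) / 7⌋ = 254 mm.


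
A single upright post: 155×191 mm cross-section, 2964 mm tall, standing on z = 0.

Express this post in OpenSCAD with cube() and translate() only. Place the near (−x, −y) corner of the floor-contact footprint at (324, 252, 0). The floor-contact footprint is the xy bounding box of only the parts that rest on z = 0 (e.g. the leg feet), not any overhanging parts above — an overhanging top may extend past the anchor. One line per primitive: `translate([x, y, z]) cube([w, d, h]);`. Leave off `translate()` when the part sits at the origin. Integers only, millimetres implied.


translate([324, 252, 0]) cube([155, 191, 2964]);


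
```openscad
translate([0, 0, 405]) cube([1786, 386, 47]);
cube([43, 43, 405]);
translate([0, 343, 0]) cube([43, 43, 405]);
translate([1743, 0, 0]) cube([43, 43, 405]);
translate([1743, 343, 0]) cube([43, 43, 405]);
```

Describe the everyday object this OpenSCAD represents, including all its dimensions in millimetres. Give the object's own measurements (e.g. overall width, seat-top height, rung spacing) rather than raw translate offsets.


A long wooden bench with a 1786 mm (x) × 386 mm (y) seat, 47 mm thick, its top surface 452 mm above the floor. Four 43 mm square legs at the seat corners, flush with the edges, run from z = 0 to the seat underside.


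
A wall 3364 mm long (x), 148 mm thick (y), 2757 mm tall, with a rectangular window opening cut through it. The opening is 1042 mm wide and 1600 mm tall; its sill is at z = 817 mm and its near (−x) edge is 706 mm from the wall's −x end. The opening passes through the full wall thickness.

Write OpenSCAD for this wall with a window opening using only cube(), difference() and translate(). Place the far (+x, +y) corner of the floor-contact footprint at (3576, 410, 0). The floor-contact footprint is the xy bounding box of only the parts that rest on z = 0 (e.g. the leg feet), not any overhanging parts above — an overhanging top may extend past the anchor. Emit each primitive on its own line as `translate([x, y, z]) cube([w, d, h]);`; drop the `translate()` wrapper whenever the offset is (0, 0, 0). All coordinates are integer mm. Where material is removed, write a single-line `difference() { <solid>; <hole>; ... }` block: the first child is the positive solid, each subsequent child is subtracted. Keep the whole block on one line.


difference() { translate([212, 262, 0]) cube([3364, 148, 2757]); translate([918, 262, 817]) cube([1042, 148, 1600]); }


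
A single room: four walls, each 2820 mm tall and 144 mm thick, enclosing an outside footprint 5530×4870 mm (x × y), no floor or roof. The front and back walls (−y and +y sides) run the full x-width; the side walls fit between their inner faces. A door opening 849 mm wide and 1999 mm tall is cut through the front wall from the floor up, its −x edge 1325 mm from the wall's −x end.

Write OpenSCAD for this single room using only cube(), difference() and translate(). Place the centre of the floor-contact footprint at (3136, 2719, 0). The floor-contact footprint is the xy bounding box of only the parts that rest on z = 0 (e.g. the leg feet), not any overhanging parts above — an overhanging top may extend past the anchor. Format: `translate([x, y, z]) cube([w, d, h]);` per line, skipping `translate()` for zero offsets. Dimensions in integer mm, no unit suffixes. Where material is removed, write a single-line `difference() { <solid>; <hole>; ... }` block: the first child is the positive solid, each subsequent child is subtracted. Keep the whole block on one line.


difference() { translate([371, 284, 0]) cube([5530, 144, 2820]); translate([1696, 284, 0]) cube([849, 144, 1999]); }
translate([371, 5010, 0]) cube([5530, 144, 2820]);
translate([371, 428, 0]) cube([144, 4582, 2820]);
translate([5757, 428, 0]) cube([144, 4582, 2820]);


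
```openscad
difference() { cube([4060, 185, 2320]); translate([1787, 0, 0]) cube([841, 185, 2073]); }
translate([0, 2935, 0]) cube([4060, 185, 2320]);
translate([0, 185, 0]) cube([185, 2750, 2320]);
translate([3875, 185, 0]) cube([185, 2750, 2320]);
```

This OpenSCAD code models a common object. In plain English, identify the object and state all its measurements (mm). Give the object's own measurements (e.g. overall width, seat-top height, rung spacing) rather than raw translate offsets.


A single room: four walls, each 2320 mm tall and 185 mm thick, enclosing an outside footprint 4060×3120 mm (x × y), no floor or roof. The front and back walls (−y and +y sides) run the full x-width; the side walls fit between their inner faces. A door opening 841 mm wide and 2073 mm tall is cut through the front wall from the floor up, its −x edge 1787 mm from the wall's −x end.


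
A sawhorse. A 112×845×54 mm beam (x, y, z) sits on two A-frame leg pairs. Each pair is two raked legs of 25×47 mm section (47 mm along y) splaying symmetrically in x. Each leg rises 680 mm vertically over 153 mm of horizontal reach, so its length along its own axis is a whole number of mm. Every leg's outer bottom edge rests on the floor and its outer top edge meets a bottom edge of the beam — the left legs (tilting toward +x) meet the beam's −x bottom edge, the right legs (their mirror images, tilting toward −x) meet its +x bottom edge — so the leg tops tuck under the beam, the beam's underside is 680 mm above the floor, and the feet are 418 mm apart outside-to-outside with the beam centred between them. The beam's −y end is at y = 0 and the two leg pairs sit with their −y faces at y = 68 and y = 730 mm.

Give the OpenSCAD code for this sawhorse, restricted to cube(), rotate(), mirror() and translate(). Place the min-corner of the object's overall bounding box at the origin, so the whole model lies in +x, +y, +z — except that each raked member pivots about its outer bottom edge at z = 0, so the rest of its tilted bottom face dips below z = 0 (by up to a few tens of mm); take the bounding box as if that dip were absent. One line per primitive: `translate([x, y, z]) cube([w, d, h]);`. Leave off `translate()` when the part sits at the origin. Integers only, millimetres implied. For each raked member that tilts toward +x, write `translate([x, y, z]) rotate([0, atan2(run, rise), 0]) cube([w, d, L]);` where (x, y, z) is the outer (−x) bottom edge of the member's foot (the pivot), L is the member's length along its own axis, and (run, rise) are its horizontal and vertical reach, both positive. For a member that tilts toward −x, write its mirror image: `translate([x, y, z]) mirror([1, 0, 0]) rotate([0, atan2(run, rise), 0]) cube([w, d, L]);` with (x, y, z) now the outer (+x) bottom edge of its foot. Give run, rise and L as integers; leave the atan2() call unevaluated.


translate([153, 0, 680]) cube([112, 845, 54]);
translate([0, 68, 0]) rotate([0, atan2(153, 680), 0]) cube([25, 47, 697]);
translate([418, 68, 0]) mirror([1, 0, 0]) rotate([0, atan2(153, 680), 0]) cube([25, 47, 697]);
translate([0, 730, 0]) rotate([0, atan2(153, 680), 0]) cube([25, 47, 697]);
translate([418, 730, 0]) mirror([1, 0, 0]) rotate([0, atan2(153, 680), 0]) cube([25, 47, 697]);


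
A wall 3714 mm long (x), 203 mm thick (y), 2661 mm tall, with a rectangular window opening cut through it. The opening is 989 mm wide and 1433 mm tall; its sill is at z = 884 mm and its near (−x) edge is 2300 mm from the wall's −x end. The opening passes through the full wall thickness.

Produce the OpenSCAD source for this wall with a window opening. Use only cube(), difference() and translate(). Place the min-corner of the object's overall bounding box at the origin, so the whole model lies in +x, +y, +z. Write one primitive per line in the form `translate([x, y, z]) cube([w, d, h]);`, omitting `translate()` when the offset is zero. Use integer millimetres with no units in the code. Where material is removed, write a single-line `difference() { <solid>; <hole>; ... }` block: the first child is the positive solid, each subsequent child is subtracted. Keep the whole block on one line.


difference() { cube([3714, 203, 2661]); translate([2300, 0, 884]) cube([989, 203, 1433]); }


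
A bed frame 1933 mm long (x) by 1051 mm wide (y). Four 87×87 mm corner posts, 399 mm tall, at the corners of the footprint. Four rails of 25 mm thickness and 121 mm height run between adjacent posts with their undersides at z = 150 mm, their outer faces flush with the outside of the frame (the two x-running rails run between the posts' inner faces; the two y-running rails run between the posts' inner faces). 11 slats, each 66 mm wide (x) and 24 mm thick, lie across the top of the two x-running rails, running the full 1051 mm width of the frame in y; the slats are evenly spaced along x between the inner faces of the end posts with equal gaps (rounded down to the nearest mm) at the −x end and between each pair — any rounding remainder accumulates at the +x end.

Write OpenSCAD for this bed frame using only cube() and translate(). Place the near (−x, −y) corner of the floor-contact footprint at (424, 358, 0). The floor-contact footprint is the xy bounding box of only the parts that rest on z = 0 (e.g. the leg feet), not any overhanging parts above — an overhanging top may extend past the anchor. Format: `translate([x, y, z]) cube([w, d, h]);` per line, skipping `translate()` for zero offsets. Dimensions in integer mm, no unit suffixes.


// slat z = rail_z + rail_h = 150 + 121 = 271
// slat gap = ⌊(1759 − 11·66) / 12⌋ = 86
translate([424, 358, 0]) cube([87, 87, 399]);
translate([424, 1322, 0]) cube([87, 87, 399]);
translate([2270, 358, 0]) cube([87, 87, 399]);
translate([2270, 1322, 0]) cube([87, 87, 399]);
translate([511, 358, 150]) cube([1759, 25, 121]);
translate([511, 1384, 150]) cube([1759, 25, 121]);
translate([424, 445, 150]) cube([25, 877, 121]);
translate([2332, 445, 150]) cube([25, 877, 121]);
translate([597, 358, 271]) cube([66, 1051, 24]);
translate([749, 358, 271]) cube([66, 1051, 24]);
translate([901, 358, 271]) cube([66, 1051, 24]);
translate([1053, 358, 271]) cube([66, 1051, 24]);
translate([1205, 358, 271]) cube([66, 1051, 24]);
translate([1357, 358, 271]) cube([66, 1051, 24]);
translate([1509, 358, 271]) cube([66, 1051, 24]);
translate([1661, 358, 271]) cube([66, 1051, 24]);
translate([1813, 358, 271]) cube([66, 1051, 24]);
translate([1965, 358, 271]) cube([66, 1051, 24]);
translate([2117, 358, 271]) cube([66, 1051, 24]);


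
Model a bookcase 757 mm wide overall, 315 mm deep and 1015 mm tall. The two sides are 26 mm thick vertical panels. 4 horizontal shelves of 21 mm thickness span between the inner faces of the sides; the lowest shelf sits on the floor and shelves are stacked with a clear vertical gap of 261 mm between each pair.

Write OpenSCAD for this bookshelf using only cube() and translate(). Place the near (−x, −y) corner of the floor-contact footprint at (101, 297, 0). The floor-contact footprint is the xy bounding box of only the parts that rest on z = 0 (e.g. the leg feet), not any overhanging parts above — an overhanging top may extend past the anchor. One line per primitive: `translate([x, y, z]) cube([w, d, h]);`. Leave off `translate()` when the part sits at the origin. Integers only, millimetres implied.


translate([101, 297, 0]) cube([26, 315, 1015]);
translate([832, 297, 0]) cube([26, 315, 1015]);
translate([127, 297, 0]) cube([705, 315, 21]);
translate([127, 297, 282]) cube([705, 315, 21]);
translate([127, 297, 564]) cube([705, 315, 21]);
translate([127, 297, 846]) cube([705, 315, 21]);


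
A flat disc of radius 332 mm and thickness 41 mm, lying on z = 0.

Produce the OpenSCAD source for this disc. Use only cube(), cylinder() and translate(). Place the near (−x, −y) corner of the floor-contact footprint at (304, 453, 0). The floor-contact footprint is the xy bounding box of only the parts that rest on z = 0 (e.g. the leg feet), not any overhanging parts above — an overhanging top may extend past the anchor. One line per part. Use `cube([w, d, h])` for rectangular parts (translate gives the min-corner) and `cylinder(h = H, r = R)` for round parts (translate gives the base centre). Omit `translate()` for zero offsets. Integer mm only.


translate([636, 785, 0]) cylinder(h = 41, r = 332);


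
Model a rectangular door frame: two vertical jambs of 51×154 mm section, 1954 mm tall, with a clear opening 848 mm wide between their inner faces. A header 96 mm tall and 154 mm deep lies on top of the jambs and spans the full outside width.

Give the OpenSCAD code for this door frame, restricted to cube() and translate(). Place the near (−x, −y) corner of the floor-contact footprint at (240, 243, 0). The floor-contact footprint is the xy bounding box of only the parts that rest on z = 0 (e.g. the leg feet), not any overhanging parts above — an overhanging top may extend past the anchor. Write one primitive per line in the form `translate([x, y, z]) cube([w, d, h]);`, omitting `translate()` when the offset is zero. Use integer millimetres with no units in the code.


translate([240, 243, 0]) cube([51, 154, 1954]);
translate([1139, 243, 0]) cube([51, 154, 1954]);
translate([240, 243, 1954]) cube([950, 154, 96]);


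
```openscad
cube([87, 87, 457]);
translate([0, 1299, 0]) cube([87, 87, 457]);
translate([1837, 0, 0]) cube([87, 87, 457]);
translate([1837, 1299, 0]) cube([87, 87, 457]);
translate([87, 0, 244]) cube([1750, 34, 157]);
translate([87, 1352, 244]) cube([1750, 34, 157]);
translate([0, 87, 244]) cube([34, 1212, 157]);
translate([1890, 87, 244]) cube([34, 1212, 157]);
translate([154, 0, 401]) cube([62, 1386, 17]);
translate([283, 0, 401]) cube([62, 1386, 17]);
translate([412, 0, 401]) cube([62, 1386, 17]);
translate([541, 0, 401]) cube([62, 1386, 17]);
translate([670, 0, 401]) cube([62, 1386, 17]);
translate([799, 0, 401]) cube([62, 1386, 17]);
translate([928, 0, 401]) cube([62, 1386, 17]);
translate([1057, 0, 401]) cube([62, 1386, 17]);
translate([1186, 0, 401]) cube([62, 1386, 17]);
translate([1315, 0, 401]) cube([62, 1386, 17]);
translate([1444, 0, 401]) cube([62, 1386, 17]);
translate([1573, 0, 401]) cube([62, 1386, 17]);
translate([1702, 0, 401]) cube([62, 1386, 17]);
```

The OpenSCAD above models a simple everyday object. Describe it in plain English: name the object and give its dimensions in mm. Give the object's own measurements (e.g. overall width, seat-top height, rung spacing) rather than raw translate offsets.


A bed frame 1924 mm long (x) by 1386 mm wide (y). Four 87×87 mm corner posts, 457 mm tall, at the corners of the footprint. Four rails of 34 mm thickness and 157 mm height run between adjacent posts with their undersides at z = 244 mm, their outer faces flush with the outside of the frame (the two x-running rails run between the posts' inner faces; the two y-running rails run between the posts' inner faces). 13 slats, each 62 mm wide (x) and 17 mm thick, lie across the top of the two x-running rails, running the full 1386 mm width of the frame in y; along x they sit between the end posts with a 67 mm gap after the −x posts and between neighbouring slats, leaving 73 mm before the +x posts.


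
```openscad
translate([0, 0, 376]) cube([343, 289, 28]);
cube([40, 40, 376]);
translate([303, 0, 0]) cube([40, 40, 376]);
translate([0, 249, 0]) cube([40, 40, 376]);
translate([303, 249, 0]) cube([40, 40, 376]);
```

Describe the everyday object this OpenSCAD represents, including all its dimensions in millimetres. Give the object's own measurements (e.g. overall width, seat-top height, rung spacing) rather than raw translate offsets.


A simple wooden stool: a rectangular seat 343 mm (x) by 289 mm (y), 28 mm thick, top face at z = 404 mm, on four square legs, each 40×40 mm in cross-section. The legs rest on z = 0, each flush with a corner of the seat.


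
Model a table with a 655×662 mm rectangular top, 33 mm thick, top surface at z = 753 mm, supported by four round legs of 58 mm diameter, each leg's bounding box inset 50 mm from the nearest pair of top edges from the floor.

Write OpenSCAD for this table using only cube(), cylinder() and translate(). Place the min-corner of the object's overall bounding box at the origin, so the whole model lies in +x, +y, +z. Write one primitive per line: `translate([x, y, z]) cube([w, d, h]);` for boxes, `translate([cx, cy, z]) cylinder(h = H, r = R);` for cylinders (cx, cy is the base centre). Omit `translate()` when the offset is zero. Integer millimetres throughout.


// leg_h = 753 - 33 = 720
translate([0, 0, 720]) cube([655, 662, 33]);
translate([79, 79, 0]) cylinder(h = 720, r = 29);
translate([576, 79, 0]) cylinder(h = 720, r = 29);
translate([79, 583, 0]) cylinder(h = 720, r = 29);
translate([576, 583, 0]) cylinder(h = 720, r = 29);


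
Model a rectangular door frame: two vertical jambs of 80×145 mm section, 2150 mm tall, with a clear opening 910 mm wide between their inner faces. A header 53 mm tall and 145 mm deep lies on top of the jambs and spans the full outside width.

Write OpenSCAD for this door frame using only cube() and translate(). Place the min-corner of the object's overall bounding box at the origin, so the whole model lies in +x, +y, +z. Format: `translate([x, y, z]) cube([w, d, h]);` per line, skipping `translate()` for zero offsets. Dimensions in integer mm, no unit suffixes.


cube([80, 145, 2150]);
translate([990, 0, 0]) cube([80, 145, 2150]);
translate([0, 0, 2150]) cube([1070, 145, 53]);


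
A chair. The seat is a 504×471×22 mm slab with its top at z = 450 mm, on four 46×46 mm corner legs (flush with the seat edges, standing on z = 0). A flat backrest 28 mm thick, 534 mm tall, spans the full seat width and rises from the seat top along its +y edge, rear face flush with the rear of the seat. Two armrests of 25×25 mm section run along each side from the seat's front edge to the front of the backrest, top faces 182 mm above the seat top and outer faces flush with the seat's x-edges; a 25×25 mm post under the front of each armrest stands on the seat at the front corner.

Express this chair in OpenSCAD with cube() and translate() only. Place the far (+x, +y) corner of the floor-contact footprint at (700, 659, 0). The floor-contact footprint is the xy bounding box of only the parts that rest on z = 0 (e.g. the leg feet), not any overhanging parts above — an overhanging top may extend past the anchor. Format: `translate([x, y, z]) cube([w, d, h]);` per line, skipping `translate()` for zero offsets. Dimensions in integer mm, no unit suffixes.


translate([196, 188, 428]) cube([504, 471, 22]);
translate([196, 188, 0]) cube([46, 46, 428]);
translate([654, 188, 0]) cube([46, 46, 428]);
translate([196, 613, 0]) cube([46, 46, 428]);
translate([654, 613, 0]) cube([46, 46, 428]);
translate([196, 631, 450]) cube([504, 28, 534]);
translate([196, 188, 607]) cube([25, 443, 25]);
translate([675, 188, 607]) cube([25, 443, 25]);
translate([196, 188, 450]) cube([25, 25, 157]);
translate([675, 188, 450]) cube([25, 25, 157]);


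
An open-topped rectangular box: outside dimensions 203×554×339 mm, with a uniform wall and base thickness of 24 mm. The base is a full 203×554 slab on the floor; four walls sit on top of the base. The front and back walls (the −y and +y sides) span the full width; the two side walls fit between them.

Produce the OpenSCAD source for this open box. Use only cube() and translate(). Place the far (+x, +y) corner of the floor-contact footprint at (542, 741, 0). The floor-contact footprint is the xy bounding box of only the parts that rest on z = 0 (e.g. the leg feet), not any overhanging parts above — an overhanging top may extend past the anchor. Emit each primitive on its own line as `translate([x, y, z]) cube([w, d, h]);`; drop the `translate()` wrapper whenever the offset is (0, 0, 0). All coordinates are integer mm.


translate([339, 187, 0]) cube([203, 554, 24]);
translate([339, 187, 24]) cube([203, 24, 315]);
translate([339, 717, 24]) cube([203, 24, 315]);
translate([339, 211, 24]) cube([24, 506, 315]);
translate([518, 211, 24]) cube([24, 506, 315]);


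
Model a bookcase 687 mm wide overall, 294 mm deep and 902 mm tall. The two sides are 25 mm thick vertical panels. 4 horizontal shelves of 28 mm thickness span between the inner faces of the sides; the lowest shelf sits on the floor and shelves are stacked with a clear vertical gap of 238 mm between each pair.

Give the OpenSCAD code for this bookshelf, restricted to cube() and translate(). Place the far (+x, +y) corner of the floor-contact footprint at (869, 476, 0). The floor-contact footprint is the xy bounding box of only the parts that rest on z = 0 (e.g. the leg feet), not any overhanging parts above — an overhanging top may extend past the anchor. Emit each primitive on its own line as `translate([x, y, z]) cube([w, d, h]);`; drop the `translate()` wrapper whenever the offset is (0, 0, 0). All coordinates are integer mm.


translate([182, 182, 0]) cube([25, 294, 902]);
translate([844, 182, 0]) cube([25, 294, 902]);
translate([207, 182, 0]) cube([637, 294, 28]);
translate([207, 182, 266]) cube([637, 294, 28]);
translate([207, 182, 532]) cube([637, 294, 28]);
translate([207, 182, 798]) cube([637, 294, 28]);


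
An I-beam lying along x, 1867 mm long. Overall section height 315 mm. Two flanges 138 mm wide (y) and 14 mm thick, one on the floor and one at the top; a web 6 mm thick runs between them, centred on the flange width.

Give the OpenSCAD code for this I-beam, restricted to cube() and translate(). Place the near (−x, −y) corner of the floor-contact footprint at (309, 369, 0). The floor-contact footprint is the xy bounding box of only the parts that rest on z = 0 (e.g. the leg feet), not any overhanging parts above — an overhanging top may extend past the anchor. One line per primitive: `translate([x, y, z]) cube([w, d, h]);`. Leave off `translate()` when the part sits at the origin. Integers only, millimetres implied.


translate([309, 369, 0]) cube([1867, 138, 14]);
translate([309, 435, 14]) cube([1867, 6, 287]);
translate([309, 369, 301]) cube([1867, 138, 14]);


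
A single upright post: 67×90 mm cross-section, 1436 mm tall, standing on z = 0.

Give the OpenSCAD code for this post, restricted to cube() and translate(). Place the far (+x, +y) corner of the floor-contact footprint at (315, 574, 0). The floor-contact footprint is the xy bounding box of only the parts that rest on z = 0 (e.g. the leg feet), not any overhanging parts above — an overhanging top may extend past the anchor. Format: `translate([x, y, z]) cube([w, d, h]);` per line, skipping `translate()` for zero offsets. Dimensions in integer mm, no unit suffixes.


translate([248, 484, 0]) cube([67, 90, 1436]);


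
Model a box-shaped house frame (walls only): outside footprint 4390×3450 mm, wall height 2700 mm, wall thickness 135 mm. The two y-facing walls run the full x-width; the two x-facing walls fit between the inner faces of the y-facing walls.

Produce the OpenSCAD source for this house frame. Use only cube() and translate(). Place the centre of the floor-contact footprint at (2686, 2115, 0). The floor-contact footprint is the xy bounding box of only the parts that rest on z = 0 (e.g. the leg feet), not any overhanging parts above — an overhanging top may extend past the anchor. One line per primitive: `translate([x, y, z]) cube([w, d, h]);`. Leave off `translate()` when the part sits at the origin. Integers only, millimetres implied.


translate([491, 390, 0]) cube([4390, 135, 2700]);
translate([491, 3705, 0]) cube([4390, 135, 2700]);
translate([491, 525, 0]) cube([135, 3180, 2700]);
translate([4746, 525, 0]) cube([135, 3180, 2700]);


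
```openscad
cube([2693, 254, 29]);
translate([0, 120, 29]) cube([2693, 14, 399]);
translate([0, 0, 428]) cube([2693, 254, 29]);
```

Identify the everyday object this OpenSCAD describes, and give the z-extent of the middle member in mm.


An I-beam. The web height is 399 mm.

Two wide flanges with a thin centred web — an I-beam. Overall 457 mm minus two 29 mm flanges gives a web of 457 − 2·29 = 399 mm.


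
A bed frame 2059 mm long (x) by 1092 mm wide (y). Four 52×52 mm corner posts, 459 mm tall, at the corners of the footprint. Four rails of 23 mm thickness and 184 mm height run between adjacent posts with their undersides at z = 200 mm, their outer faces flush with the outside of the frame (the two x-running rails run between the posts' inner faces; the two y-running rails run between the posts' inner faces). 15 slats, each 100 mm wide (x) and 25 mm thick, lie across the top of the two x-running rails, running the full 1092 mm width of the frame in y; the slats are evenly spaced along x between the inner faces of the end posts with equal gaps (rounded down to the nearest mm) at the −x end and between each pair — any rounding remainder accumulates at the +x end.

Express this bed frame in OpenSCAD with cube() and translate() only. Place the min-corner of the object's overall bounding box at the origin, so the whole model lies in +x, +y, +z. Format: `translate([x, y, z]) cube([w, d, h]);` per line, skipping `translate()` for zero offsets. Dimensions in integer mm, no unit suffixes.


cube([52, 52, 459]);
translate([0, 1040, 0]) cube([52, 52, 459]);
translate([2007, 0, 0]) cube([52, 52, 459]);
translate([2007, 1040, 0]) cube([52, 52, 459]);
translate([52, 0, 200]) cube([1955, 23, 184]);
translate([52, 1069, 200]) cube([1955, 23, 184]);
translate([0, 52, 200]) cube([23, 988, 184]);
translate([2036, 52, 200]) cube([23, 988, 184]);
translate([80, 0, 384]) cube([100, 1092, 25]);
translate([208, 0, 384]) cube([100, 1092, 25]);
translate([336, 0, 384]) cube([100, 1092, 25]);
translate([464, 0, 384]) cube([100, 1092, 25]);
translate([592, 0, 384]) cube([100, 1092, 25]);
translate([720, 0, 384]) cube([100, 1092, 25]);
translate([848, 0, 384]) cube([100, 1092, 25]);
translate([976, 0, 384]) cube([100, 1092, 25]);
translate([1104, 0, 384]) cube([100, 1092, 25]);
translate([1232, 0, 384]) cube([100, 1092, 25]);
translate([1360, 0, 384]) cube([100, 1092, 25]);
translate([1488, 0, 384]) cube([100, 1092, 25]);
translate([1616, 0, 384]) cube([100, 1092, 25]);
translate([1744, 0, 384]) cube([100, 1092, 25]);
translate([1872, 0, 384]) cube([100, 1092, 25]);


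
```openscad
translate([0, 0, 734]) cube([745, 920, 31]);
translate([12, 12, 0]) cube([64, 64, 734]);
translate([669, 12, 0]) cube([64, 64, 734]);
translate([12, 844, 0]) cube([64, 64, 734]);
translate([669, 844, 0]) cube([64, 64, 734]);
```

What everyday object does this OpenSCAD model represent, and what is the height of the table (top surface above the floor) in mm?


A table. The table height is 765 mm.

A 745×920×31 slab sits at z = 734 on four 64 mm square posts — a table. The top surface is at 734 + 31 = 765 mm.


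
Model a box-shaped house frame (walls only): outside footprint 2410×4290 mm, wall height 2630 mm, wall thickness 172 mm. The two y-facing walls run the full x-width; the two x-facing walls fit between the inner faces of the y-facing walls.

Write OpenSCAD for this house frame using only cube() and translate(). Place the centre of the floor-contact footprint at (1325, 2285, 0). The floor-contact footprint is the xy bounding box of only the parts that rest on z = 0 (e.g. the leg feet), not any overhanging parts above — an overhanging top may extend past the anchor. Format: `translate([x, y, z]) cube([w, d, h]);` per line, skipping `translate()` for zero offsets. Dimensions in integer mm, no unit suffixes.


translate([120, 140, 0]) cube([2410, 172, 2630]);
translate([120, 4258, 0]) cube([2410, 172, 2630]);
translate([120, 312, 0]) cube([172, 3946, 2630]);
translate([2358, 312, 0]) cube([172, 3946, 2630]);


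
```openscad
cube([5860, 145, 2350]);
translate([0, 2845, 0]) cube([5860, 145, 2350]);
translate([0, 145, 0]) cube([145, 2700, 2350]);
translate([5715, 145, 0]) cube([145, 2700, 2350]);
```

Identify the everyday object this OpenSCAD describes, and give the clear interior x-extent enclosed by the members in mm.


A house (or room) frame. The interior width is 5570 mm.

Four 2350 mm walls enclosing a rectangle with no floor or roof — a room or house frame. Outside width is 5860 mm and wall thickness is 145 mm, so the interior width is 5860 − 2 × 145 = 5570 mm.


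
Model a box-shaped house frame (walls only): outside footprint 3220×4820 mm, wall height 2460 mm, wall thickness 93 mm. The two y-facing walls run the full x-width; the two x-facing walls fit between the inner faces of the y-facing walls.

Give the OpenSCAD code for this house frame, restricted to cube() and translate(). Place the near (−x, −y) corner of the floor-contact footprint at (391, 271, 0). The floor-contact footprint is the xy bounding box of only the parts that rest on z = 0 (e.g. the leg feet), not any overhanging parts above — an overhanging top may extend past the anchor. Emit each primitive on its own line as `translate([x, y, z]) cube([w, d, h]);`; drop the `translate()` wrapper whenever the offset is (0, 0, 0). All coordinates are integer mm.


translate([391, 271, 0]) cube([3220, 93, 2460]);
translate([391, 4998, 0]) cube([3220, 93, 2460]);
translate([391, 364, 0]) cube([93, 4634, 2460]);
translate([3518, 364, 0]) cube([93, 4634, 2460]);


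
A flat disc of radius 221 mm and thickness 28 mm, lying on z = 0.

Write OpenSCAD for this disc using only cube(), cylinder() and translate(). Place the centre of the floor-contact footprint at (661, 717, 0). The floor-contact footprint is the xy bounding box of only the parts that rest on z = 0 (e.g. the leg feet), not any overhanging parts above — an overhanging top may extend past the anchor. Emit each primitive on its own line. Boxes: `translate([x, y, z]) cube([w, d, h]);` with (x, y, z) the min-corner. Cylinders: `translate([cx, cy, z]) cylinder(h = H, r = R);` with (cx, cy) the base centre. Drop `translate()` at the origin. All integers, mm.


translate([661, 717, 0]) cylinder(h = 28, r = 221);


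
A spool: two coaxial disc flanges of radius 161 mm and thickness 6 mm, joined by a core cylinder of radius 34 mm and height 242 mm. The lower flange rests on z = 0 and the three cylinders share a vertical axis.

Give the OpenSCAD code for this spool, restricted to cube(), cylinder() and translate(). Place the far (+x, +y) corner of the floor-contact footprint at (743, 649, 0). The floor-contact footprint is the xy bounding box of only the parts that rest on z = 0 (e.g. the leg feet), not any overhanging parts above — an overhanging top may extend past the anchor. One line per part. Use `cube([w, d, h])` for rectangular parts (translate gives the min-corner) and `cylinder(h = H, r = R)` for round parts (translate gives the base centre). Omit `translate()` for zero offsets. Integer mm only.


translate([582, 488, 0]) cylinder(h = 6, r = 161);
translate([582, 488, 6]) cylinder(h = 242, r = 34);
translate([582, 488, 248]) cylinder(h = 6, r = 161);


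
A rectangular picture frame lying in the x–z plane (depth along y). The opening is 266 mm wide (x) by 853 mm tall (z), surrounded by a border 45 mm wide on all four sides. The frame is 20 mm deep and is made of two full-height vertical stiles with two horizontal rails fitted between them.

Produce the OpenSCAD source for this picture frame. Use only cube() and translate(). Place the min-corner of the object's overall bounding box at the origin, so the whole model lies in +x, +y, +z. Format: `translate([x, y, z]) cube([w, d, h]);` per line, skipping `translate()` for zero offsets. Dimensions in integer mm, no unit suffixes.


cube([45, 20, 943]);
translate([311, 0, 0]) cube([45, 20, 943]);
translate([45, 0, 0]) cube([266, 20, 45]);
translate([45, 0, 898]) cube([266, 20, 45]);


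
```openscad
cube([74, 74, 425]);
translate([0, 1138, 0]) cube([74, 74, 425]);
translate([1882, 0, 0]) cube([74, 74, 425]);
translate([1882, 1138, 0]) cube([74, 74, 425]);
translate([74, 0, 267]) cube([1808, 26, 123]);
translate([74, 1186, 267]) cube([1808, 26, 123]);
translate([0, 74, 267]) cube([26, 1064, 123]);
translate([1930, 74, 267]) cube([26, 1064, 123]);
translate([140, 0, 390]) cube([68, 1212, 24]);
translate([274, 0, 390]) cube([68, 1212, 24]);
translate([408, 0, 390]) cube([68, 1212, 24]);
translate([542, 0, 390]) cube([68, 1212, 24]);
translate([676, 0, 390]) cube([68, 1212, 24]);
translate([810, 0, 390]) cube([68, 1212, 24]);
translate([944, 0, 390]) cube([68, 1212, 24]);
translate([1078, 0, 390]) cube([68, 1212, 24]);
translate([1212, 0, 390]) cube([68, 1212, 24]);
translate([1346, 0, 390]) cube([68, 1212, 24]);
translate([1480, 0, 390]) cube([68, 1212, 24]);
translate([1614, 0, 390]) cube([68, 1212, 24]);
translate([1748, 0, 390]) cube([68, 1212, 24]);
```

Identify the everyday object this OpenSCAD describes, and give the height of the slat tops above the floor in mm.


A bed frame. The slat-top height is 414 mm.

Four posts, four rails, and a row of slats — a bed frame. Slats sit on the rails at z = 267 + 123 = 390; with slat thickness 24, the top is 414 mm.


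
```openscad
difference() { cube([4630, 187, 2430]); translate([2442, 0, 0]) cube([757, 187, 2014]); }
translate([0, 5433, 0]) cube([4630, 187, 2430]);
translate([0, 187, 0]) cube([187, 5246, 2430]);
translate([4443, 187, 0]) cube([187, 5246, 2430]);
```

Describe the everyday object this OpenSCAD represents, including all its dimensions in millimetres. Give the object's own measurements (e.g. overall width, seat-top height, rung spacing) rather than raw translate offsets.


A single room: four walls, each 2430 mm tall and 187 mm thick, enclosing an outside footprint 4630×5620 mm (x × y), no floor or roof. The front and back walls (−y and +y sides) run the full x-width; the side walls fit between their inner faces. A door opening 757 mm wide and 2014 mm tall is cut through the front wall from the floor up, its −x edge 2442 mm from the wall's −x end.


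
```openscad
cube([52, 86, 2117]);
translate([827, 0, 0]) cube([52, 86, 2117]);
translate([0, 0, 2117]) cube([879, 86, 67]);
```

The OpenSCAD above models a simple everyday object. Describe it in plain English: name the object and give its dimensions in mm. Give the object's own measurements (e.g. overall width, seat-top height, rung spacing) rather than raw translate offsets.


A door frame. The clear opening is 775 mm wide and 2117 mm high. Two 52 mm wide jambs, 86 mm deep, stand either side of the opening from the floor to the top of the opening. A 67 mm thick head sits across the top of both jambs, spanning the full outside width of the frame.


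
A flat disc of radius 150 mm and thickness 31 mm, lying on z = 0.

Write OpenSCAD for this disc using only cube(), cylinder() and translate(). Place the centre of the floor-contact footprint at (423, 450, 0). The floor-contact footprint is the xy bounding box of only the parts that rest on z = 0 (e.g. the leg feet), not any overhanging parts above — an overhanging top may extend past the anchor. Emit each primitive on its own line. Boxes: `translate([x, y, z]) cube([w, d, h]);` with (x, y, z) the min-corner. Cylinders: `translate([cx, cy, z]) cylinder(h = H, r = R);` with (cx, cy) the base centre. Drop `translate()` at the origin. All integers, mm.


translate([423, 450, 0]) cylinder(h = 31, r = 150);


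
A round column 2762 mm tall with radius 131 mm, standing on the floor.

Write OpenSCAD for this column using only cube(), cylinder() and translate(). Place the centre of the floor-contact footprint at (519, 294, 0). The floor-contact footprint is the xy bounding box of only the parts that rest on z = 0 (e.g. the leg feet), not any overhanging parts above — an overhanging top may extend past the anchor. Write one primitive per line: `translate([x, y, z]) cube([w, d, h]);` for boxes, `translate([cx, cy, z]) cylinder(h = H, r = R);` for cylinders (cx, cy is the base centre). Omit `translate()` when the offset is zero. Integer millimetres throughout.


translate([519, 294, 0]) cylinder(h = 2762, r = 131);


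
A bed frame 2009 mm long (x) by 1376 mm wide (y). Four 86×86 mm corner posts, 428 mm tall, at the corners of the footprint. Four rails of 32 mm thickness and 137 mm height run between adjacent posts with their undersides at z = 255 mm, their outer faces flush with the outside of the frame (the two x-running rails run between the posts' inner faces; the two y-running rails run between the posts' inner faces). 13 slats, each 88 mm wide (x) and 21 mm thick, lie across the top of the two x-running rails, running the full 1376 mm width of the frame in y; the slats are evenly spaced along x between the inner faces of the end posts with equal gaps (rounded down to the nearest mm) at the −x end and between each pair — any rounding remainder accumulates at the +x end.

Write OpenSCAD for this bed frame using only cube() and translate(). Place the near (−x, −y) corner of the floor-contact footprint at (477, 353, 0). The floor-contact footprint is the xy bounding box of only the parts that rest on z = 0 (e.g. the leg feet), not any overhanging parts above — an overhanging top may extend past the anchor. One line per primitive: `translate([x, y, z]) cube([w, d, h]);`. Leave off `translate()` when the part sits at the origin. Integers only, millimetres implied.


translate([477, 353, 0]) cube([86, 86, 428]);
translate([477, 1643, 0]) cube([86, 86, 428]);
translate([2400, 353, 0]) cube([86, 86, 428]);
translate([2400, 1643, 0]) cube([86, 86, 428]);
translate([563, 353, 255]) cube([1837, 32, 137]);
translate([563, 1697, 255]) cube([1837, 32, 137]);
translate([477, 439, 255]) cube([32, 1204, 137]);
translate([2454, 439, 255]) cube([32, 1204, 137]);
translate([612, 353, 392]) cube([88, 1376, 21]);
translate([749, 353, 392]) cube([88, 1376, 21]);
translate([886, 353, 392]) cube([88, 1376, 21]);
translate([1023, 353, 392]) cube([88, 1376, 21]);
translate([1160, 353, 392]) cube([88, 1376, 21]);
translate([1297, 353, 392]) cube([88, 1376, 21]);
translate([1434, 353, 392]) cube([88, 1376, 21]);
translate([1571, 353, 392]) cube([88, 1376, 21]);
translate([1708, 353, 392]) cube([88, 1376, 21]);
translate([1845, 353, 392]) cube([88, 1376, 21]);
translate([1982, 353, 392]) cube([88, 1376, 21]);
translate([2119, 353, 392]) cube([88, 1376, 21]);
translate([2256, 353, 392]) cube([88, 1376, 21]);
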